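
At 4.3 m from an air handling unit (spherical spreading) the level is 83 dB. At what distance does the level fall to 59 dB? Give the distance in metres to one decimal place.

For a point source L₁ − L₂ = 20·log₁₀(r₂/r₁), so r₂ = r₁·10^((L₁−L₂)/20).
r₂ = 4.3·10^((83−59)/20) = 4.3·10^(24.0/20) = 68.15 m.

68.2 m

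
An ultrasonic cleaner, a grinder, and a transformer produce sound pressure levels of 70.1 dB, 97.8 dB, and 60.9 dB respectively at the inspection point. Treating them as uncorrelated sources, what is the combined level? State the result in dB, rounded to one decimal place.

97.8 dB

Incoherent sources combine by intensity addition: L_total = 10·log₁₀(Σ 10^(L_i/10)).
Σ 10^(L/10) = 10^(70.1/10) + 10^(97.8/10) + 10^(60.9/10) = 6.037e+09.
L_total = 10·log₁₀(6.037e+09) = 97.81 dB.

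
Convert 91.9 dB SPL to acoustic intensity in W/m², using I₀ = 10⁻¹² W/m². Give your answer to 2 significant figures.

I/I₀ = 10^(91.9/10) = 1.549e+09, so I = 1.549e+09 × 10⁻¹² W/m².

0.0015 W/m²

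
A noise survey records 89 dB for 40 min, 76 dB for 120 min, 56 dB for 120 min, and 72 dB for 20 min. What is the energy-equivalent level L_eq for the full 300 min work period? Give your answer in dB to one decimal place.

The energy average is taken in the linear domain: L_eq = 10·log₁₀[(Σ tᵢ·10^(Lᵢ/10))/T], T = 300 min.
Σ tᵢ·10^(Lᵢ/10) = 40·10^(89/10) + 120·10^(76/10) + 120·10^(56/10) + 20·10^(72/10) = 3.692e+10.
L_eq = 10·log₁₀(3.692e+10/300) = 80.90 dB.

80.9 dB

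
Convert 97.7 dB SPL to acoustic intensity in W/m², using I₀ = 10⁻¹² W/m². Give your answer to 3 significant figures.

0.00589 W/m²

I = I₀·10^(L/10) = 10⁻¹² × 10^(97.7/10) = 10^(-2.230).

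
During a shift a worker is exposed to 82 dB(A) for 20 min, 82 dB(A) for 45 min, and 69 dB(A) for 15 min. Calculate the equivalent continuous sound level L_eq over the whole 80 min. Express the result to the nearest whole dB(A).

L_eq = 10·log₁₀[(1/T)·Σ tᵢ·10^(Lᵢ/10)] with T = 80 min.
Σ tᵢ·10^(Lᵢ/10) = 20·10^(82/10) + 45·10^(82/10) + 15·10^(69/10) = 1.042e+10.
L_eq = 10·log₁₀(1.042e+10/80) = 81.15 dB(A).

81 dB(A)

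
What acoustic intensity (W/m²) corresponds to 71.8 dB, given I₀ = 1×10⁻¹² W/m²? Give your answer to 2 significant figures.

1.5e-05 W/m²

I/I₀ = 10^(71.8/10) = 1.514e+07, so I = 1.514e+07 × 10⁻¹² W/m².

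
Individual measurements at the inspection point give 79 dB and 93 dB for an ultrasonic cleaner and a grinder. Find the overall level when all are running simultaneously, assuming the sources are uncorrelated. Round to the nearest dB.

93 dB

Incoherent sources combine by intensity addition: L_total = 10·log₁₀(Σ 10^(L_i/10)).
Σ 10^(L/10) = 10^(79/10) + 10^(93/10) = 2.075e+09.
L_total = 10·log₁₀(2.075e+09) = 93.17 dB.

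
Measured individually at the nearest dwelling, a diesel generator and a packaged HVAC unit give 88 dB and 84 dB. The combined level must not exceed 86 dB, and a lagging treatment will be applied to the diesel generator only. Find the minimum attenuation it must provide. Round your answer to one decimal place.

6.3 dB

Everything except the diesel generator sums to 10^(84/10) = 2.512e+08 in linear terms, 84.00 dB.
The limit corresponds to 10^(86/10) = 3.981e+08; subtracting the fixed part leaves 1.469e+08 for the diesel generator, i.e. 81.67 dB.
Required insertion loss = 88 − 81.67 = 6.33 dB.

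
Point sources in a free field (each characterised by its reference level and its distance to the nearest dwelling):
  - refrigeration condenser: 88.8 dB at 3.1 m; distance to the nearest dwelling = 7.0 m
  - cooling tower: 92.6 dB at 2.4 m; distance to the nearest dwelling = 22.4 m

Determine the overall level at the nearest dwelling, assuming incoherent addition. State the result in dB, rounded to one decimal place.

82.3 dB

First find each source's level at the receiver (point-source: −20·log₁₀(r/r_ref)), then combine on an intensity basis.
refrigeration condenser: 88.8 − 20·log₁₀(7.0/3.1) = 88.8 − 7.07 = 81.73 dB.
cooling tower: 92.6 − 20·log₁₀(22.4/2.4) = 92.6 − 19.40 = 73.20 dB.
Σ 10^(L/10) = 1.697e+08 → L_total = 10·log₁₀(1.697e+08) = 82.30 dB.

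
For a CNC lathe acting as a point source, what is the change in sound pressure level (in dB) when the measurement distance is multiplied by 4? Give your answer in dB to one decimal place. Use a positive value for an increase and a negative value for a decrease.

-12.0 dB

A point source loses 6 dB per doubling of distance; generally ΔL = −20·log₁₀(r₂/r₁).
ΔL = −20·log₁₀(4) = -12.04 dB.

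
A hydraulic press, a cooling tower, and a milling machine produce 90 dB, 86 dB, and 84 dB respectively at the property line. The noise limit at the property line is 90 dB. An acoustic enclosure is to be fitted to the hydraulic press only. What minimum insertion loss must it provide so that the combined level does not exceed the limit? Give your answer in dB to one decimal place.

Fixed contribution from the other sources: Σ 10^(L/10) = 10^(86/10) + 10^(84/10) = 6.493e+08 (88.12 dB).
The limit corresponds to 10^(90/10) = 1.000e+09; subtracting the fixed part leaves 3.507e+08 for the hydraulic press, i.e. 85.45 dB.
So the hydraulic press must be reduced from 90 to 85.45 dB: IL = 4.55 dB.

4.6 dB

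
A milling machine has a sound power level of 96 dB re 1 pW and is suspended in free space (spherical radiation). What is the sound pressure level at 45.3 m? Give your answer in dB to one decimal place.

L_p = L_w − 10·log₁₀(4π·r²) with r = 45.3 m.
4π·r² = 2.579e+04 m², 10·log₁₀ of that is 44.114 dB.
L_p = 96 − 44.114 = 51.89 dB.

51.9 dB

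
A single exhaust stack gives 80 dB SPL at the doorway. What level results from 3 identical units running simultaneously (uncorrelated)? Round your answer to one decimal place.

84.8 dB SPL

L_total = L₁ + 10·log₁₀ N for N identical incoherent sources.
L_total = 80 + 10·log₁₀(3) = 80 + 4.771 = 84.77 dB SPL.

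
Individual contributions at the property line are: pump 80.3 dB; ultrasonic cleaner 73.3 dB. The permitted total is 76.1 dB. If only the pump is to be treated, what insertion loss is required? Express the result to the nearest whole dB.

The untreated sources together contribute 10^(73.3/10) = 2.138e+07, i.e. 73.30 dB.
To meet 76.1 dB overall, the treated pump may contribute at most 10^(76.1/10) − 2.138e+07 = 1.936e+07, i.e. 72.87 dB.
Required insertion loss = 80.3 − 72.87 = 7.43 dB.

7 dB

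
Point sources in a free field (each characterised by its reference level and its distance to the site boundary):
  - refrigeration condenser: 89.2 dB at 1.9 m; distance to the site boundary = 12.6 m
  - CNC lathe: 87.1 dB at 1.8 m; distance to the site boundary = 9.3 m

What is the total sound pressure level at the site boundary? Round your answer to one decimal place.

Propagate each source to the receiver with L = L_ref − 20·log₁₀(r/r_ref), then add intensities.
refrigeration condenser: 89.2 − 20·log₁₀(12.6/1.9) = 89.2 − 16.43 = 72.77 dB.
CNC lathe: 87.1 − 20·log₁₀(9.3/1.8) = 87.1 − 14.26 = 72.84 dB.
Σ 10^(L/10) = 3.813e+07 → L_total = 10·log₁₀(3.813e+07) = 75.81 dB.

75.8 dB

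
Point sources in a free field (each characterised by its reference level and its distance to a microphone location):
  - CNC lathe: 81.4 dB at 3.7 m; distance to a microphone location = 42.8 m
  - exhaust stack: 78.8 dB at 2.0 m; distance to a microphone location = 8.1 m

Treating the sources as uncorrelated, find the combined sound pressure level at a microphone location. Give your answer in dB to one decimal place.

Propagate each source to the receiver with L = L_ref − 20·log₁₀(r/r_ref), then add intensities.
CNC lathe: 81.4 − 20·log₁₀(42.8/3.7) = 81.4 − 21.26 = 60.14 dB.
exhaust stack: 78.8 − 20·log₁₀(8.1/2.0) = 78.8 − 12.15 = 66.65 dB.
Σ 10^(L/10) = 5.656e+06 → L_total = 10·log₁₀(5.656e+06) = 67.53 dB.

67.5 dB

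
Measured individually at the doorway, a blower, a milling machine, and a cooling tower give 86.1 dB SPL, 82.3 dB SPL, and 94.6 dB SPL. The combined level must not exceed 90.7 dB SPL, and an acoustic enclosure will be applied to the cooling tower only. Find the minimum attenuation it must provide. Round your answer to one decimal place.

6.8 dB

Everything except the cooling tower sums to 10^(86.1/10) + 10^(82.3/10) = 5.772e+08 in linear terms, 87.61 dB SPL.
To meet 90.7 dB SPL overall, the treated cooling tower may contribute at most 10^(90.7/10) − 5.772e+08 = 5.977e+08, i.e. 87.76 dB SPL.
So the cooling tower must be reduced from 94.6 to 87.76 dB SPL: IL = 6.84 dB.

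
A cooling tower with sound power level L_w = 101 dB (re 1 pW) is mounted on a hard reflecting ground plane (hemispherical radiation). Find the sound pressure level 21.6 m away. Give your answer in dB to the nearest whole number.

66 dB

The power spreads over a hemisphere of area 2π·r², so L_p = L_w − 10·log₁₀(2π·r²).
2π·r² = 2931 m², 10·log₁₀ of that is 34.671 dB.
L_p = 101 − 34.671 = 66.33 dB.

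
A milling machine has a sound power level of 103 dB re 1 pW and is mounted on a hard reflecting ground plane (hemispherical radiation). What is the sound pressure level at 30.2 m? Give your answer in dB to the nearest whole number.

65 dB

L_p = L_w − 10·log₁₀(2π·r²) with r = 30.2 m.
2π·r² = 5731 m², 10·log₁₀ of that is 37.582 dB.
L_p = 103 − 37.582 = 65.42 dB.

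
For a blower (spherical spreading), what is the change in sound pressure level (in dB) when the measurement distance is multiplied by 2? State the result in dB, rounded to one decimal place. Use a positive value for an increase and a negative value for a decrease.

-6.0 dB

Point-source spreading: ΔL = −20·log₁₀(r₂/r₁).
ΔL = −20·log₁₀(2) = -6.02 dB.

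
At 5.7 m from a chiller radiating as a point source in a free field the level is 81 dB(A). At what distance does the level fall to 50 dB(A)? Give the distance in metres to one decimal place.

Point-source spreading drops the level by 20·log₁₀(r₂/r₁); inverting, r₂/r₁ = 10^(ΔL/20).
r₂ = 5.7·10^((81−50)/20) = 5.7·10^(31.0/20) = 202.24 m.

202.2 m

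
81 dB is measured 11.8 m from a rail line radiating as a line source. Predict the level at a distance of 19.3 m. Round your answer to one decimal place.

78.9 dB

Line-source attenuation: ΔL = 10·log₁₀(r₂/r₁) = 10·log₁₀(19.3/11.8) = 2.137 dB.
L₂ = 81 − 10·log₁₀(19.3/11.8) = 81 − 2.137 = 78.86 dB.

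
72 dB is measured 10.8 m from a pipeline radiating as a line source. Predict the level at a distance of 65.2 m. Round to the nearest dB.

For a line source, L₂ = L₁ − 10·log₁₀(r₂/r₁).
L₂ = 72 − 10·log₁₀(65.2/10.8) = 72 − 7.808 = 64.19 dB.

64 dB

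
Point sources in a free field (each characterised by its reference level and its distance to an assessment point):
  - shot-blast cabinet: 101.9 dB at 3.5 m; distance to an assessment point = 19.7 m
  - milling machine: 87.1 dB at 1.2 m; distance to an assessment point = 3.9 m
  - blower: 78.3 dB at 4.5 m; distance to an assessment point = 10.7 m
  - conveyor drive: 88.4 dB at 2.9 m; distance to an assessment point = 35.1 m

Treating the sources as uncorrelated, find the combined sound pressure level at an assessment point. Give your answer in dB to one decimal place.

Propagate each source to the receiver with L = L_ref − 20·log₁₀(r/r_ref), then add intensities.
shot-blast cabinet: 101.9 − 20·log₁₀(19.7/3.5) = 101.9 − 15.01 = 86.89 dB.
milling machine: 87.1 − 20·log₁₀(3.9/1.2) = 87.1 − 10.24 = 76.86 dB.
blower: 78.3 − 20·log₁₀(10.7/4.5) = 78.3 − 7.52 = 70.78 dB.
conveyor drive: 88.4 − 20·log₁₀(35.1/2.9) = 88.4 − 21.66 = 66.74 dB.
Σ 10^(L/10) = 5.541e+08 → L_total = 10·log₁₀(5.541e+08) = 87.44 dB.

87.4 dB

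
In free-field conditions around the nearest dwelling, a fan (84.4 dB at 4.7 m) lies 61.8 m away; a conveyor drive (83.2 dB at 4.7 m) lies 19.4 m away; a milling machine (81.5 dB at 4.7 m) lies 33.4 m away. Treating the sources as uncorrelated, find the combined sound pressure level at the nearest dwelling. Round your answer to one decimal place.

Apply inverse-square spreading to bring every level to the receiver, then sum 10^(L/10).
fan: 84.4 − 20·log₁₀(61.8/4.7) = 84.4 − 22.38 = 62.02 dB.
conveyor drive: 83.2 − 20·log₁₀(19.4/4.7) = 83.2 − 12.31 = 70.89 dB.
milling machine: 81.5 − 20·log₁₀(33.4/4.7) = 81.5 − 17.03 = 64.47 dB.
Σ 10^(L/10) = 1.665e+07 → L_total = 10·log₁₀(1.665e+07) = 72.21 dB.

72.2 dB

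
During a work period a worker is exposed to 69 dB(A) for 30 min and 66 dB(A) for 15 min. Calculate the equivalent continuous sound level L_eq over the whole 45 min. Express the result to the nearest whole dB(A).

68 dB(A)

Weight each interval's intensity by its duration and average over T = 45 min:
Σ tᵢ·10^(Lᵢ/10) = 30·10^(69/10) + 15·10^(66/10) = 2.980e+08.
L_eq = 10·log₁₀(2.980e+08/45) = 68.21 dB(A).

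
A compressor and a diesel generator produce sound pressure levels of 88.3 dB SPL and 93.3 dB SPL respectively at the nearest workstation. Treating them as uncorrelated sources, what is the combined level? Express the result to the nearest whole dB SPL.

Incoherent sources combine by intensity addition: L_total = 10·log₁₀(Σ 10^(L_i/10)).
Σ 10^(L/10) = 10^(88.3/10) + 10^(93.3/10) = 2.814e+09.
L_total = 10·log₁₀(2.814e+09) = 94.49 dB SPL.

94 dB SPL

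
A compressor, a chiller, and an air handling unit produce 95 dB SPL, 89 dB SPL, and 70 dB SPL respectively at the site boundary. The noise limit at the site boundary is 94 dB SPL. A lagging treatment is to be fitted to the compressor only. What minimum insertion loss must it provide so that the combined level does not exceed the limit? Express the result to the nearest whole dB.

The untreated sources together contribute 10^(89/10) + 10^(70/10) = 8.043e+08, i.e. 89.05 dB SPL.
To meet 94 dB SPL overall, the treated compressor may contribute at most 10^(94/10) − 8.043e+08 = 1.708e+09, i.e. 92.32 dB SPL.
So the compressor must be reduced from 95 to 92.32 dB SPL: IL = 2.68 dB.

3 dB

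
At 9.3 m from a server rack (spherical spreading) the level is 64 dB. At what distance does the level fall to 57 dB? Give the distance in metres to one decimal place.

Point-source spreading drops the level by 20·log₁₀(r₂/r₁); inverting, r₂/r₁ = 10^(ΔL/20).
r₂ = 9.3·10^((64−57)/20) = 9.3·10^(7.0/20) = 20.82 m.

20.8 m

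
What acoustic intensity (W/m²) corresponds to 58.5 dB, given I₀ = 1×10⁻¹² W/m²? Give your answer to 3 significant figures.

I/I₀ = 10^(58.5/10) = 7.079e+05, so I = 7.079e+05 × 10⁻¹² W/m².

7.08e-07 W/m²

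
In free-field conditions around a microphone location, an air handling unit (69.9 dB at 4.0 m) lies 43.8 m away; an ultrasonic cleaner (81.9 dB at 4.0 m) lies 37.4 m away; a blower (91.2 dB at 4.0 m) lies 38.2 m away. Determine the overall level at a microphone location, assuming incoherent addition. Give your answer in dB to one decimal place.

72.1 dB

Apply inverse-square spreading to bring every level to the receiver, then sum 10^(L/10).
air handling unit: 69.9 − 20·log₁₀(43.8/4.0) = 69.9 − 20.79 = 49.11 dB.
ultrasonic cleaner: 81.9 − 20·log₁₀(37.4/4.0) = 81.9 − 19.42 = 62.48 dB.
blower: 91.2 − 20·log₁₀(38.2/4.0) = 91.2 − 19.60 = 71.60 dB.
Σ 10^(L/10) = 1.631e+07 → L_total = 10·log₁₀(1.631e+07) = 72.12 dB.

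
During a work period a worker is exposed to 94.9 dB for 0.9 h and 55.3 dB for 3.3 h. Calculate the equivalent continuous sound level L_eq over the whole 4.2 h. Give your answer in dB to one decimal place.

88.2 dB

Weight each interval's intensity by its duration and average over T = 4.2 h:
Σ tᵢ·10^(Lᵢ/10) = 0.9·10^(94.9/10) + 3.3·10^(55.3/10) = 2.782e+09.
L_eq = 10·log₁₀(2.782e+09/4.2) = 88.21 dB.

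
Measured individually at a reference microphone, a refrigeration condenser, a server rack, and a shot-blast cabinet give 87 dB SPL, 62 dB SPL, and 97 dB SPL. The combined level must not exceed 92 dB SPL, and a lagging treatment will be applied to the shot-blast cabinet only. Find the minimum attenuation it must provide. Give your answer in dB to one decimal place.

The untreated sources together contribute 10^(87/10) + 10^(62/10) = 5.028e+08, i.e. 87.01 dB SPL.
To meet 92 dB SPL overall, the treated shot-blast cabinet may contribute at most 10^(92/10) − 5.028e+08 = 1.082e+09, i.e. 90.34 dB SPL.
So the shot-blast cabinet must be reduced from 97 to 90.34 dB SPL: IL = 6.66 dB.

6.7 dB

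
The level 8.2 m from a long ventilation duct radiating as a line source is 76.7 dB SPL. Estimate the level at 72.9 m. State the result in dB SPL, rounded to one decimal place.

67.2 dB SPL

Cylindrical spreading from a line source gives a 10·log₁₀(r₂/r₁) drop.
L₂ = 76.7 − 10·log₁₀(72.9/8.2) = 76.7 − 9.489 = 67.21 dB SPL.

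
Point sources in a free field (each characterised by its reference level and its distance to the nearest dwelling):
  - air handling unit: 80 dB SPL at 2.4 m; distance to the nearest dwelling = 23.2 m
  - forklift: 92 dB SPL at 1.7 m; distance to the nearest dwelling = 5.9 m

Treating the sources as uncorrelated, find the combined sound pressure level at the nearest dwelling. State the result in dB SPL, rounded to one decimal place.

First find each source's level at the receiver (point-source: −20·log₁₀(r/r_ref)), then combine on an intensity basis.
air handling unit: 80 − 20·log₁₀(23.2/2.4) = 80 − 19.71 = 60.29 dB SPL.
forklift: 92 − 20·log₁₀(5.9/1.7) = 92 − 10.81 = 81.19 dB SPL.
Σ 10^(L/10) = 1.327e+08 → L_total = 10·log₁₀(1.327e+08) = 81.23 dB SPL.

81.2 dB SPL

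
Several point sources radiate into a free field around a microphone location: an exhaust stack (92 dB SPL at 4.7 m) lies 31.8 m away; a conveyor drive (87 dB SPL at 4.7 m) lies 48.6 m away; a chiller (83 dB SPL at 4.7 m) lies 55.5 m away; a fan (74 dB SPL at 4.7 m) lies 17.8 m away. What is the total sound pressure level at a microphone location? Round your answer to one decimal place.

Propagate each source to the receiver with L = L_ref − 20·log₁₀(r/r_ref), then add intensities.
exhaust stack: 92 − 20·log₁₀(31.8/4.7) = 92 − 16.61 = 75.39 dB SPL.
conveyor drive: 87 − 20·log₁₀(48.6/4.7) = 87 − 20.29 = 66.71 dB SPL.
chiller: 83 − 20·log₁₀(55.5/4.7) = 83 − 21.44 = 61.56 dB SPL.
fan: 74 − 20·log₁₀(17.8/4.7) = 74 − 11.57 = 62.43 dB SPL.
Σ 10^(L/10) = 4.249e+07 → L_total = 10·log₁₀(4.249e+07) = 76.28 dB SPL.

76.3 dB SPL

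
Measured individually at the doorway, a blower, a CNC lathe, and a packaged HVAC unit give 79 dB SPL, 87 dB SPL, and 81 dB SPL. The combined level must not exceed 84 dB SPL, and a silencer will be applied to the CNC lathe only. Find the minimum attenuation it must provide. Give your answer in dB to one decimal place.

10.4 dB

The untreated sources together contribute 10^(79/10) + 10^(81/10) = 2.053e+08, i.e. 83.12 dB SPL.
To meet 84 dB SPL overall, the treated CNC lathe may contribute at most 10^(84/10) − 2.053e+08 = 4.586e+07, i.e. 76.61 dB SPL.
Required insertion loss = 87 − 76.61 = 10.39 dB.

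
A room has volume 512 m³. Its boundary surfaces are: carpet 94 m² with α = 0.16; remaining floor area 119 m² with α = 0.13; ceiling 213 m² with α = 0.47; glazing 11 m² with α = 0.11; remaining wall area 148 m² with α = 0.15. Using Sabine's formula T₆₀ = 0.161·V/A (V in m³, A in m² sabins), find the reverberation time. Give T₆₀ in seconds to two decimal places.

A = Σ Sᵢαᵢ = 94·0.16 + 119·0.13 + 213·0.47 + 11·0.11 + 148·0.15 = 154.03 m².
T₆₀ = 0.161 × 512 / 154.03 = 0.535 s.

0.54 s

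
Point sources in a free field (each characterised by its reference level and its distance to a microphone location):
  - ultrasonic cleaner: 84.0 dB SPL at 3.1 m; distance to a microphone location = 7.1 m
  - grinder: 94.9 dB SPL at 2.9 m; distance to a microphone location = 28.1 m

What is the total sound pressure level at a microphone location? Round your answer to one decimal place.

First find each source's level at the receiver (point-source: −20·log₁₀(r/r_ref)), then combine on an intensity basis.
ultrasonic cleaner: 84.0 − 20·log₁₀(7.1/3.1) = 84.0 − 7.20 = 76.80 dB SPL.
grinder: 94.9 − 20·log₁₀(28.1/2.9) = 94.9 − 19.73 = 75.17 dB SPL.
Σ 10^(L/10) = 8.080e+07 → L_total = 10·log₁₀(8.080e+07) = 79.07 dB SPL.

79.1 dB SPL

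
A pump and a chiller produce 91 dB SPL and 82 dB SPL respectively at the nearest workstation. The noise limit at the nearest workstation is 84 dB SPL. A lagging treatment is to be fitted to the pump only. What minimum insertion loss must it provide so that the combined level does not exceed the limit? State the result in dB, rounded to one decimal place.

Fixed contribution from the other source: Σ 10^(L/10) = 10^(82/10) = 1.585e+08 (82.00 dB SPL).
To meet 84 dB SPL overall, the treated pump may contribute at most 10^(84/10) − 1.585e+08 = 9.270e+07, i.e. 79.67 dB SPL.
So the pump must be reduced from 91 to 79.67 dB SPL: IL = 11.33 dB.

11.3 dB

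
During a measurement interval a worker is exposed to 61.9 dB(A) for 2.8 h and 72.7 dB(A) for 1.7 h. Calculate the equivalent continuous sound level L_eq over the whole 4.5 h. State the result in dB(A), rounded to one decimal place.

Weight each interval's intensity by its duration and average over T = 4.5 h:
Σ tᵢ·10^(Lᵢ/10) = 2.8·10^(61.9/10) + 1.7·10^(72.7/10) = 3.599e+07.
L_eq = 10·log₁₀(3.599e+07/4.5) = 69.03 dB(A).

69.0 dB(A)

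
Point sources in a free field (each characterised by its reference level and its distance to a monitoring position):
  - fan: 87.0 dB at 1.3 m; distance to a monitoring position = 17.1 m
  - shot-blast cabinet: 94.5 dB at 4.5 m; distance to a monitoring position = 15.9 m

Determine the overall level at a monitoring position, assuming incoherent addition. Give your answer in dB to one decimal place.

83.6 dB

Apply inverse-square spreading to bring every level to the receiver, then sum 10^(L/10).
fan: 87.0 − 20·log₁₀(17.1/1.3) = 87.0 − 22.38 = 64.62 dB.
shot-blast cabinet: 94.5 − 20·log₁₀(15.9/4.5) = 94.5 − 10.96 = 83.54 dB.
Σ 10^(L/10) = 2.286e+08 → L_total = 10·log₁₀(2.286e+08) = 83.59 dB.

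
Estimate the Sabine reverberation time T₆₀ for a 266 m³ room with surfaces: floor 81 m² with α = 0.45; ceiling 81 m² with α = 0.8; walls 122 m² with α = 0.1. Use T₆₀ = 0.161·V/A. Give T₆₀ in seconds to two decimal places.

0.38 s

A = Σ Sᵢαᵢ = 81·0.45 + 81·0.8 + 122·0.1 = 113.45 m².
T₆₀ = 0.161·V/A = 0.161·266/113.45 = 0.377 s.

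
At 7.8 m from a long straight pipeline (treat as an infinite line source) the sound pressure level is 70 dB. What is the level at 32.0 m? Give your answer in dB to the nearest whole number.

64 dB

Cylindrical spreading from a line source gives a 10·log₁₀(r₂/r₁) drop.
L₂ = 70 − 10·log₁₀(32.0/7.8) = 70 − 6.131 = 63.87 dB.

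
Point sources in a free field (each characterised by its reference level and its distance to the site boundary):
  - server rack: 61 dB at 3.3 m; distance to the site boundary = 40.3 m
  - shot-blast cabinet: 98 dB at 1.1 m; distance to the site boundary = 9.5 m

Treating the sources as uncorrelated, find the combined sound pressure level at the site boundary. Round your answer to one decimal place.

79.3 dB

Propagate each source to the receiver with L = L_ref − 20·log₁₀(r/r_ref), then add intensities.
server rack: 61 − 20·log₁₀(40.3/3.3) = 61 − 21.74 = 39.26 dB.
shot-blast cabinet: 98 − 20·log₁₀(9.5/1.1) = 98 − 18.73 = 79.27 dB.
Σ 10^(L/10) = 8.460e+07 → L_total = 10·log₁₀(8.460e+07) = 79.27 dB.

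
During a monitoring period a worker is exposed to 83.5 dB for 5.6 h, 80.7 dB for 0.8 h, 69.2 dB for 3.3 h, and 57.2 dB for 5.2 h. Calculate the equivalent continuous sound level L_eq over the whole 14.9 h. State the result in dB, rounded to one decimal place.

L_eq = 10·log₁₀[(1/T)·Σ tᵢ·10^(Lᵢ/10)] with T = 14.9 h.
Σ tᵢ·10^(Lᵢ/10) = 5.6·10^(83.5/10) + 0.8·10^(80.7/10) + 3.3·10^(69.2/10) + 5.2·10^(57.2/10) = 1.378e+09.
L_eq = 10·log₁₀(1.378e+09/14.9) = 79.66 dB.

79.7 dB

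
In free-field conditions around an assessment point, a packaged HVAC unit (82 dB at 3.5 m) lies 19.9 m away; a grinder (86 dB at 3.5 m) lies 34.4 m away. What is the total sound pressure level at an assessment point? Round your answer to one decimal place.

Propagate each source to the receiver with L = L_ref − 20·log₁₀(r/r_ref), then add intensities.
packaged HVAC unit: 82 − 20·log₁₀(19.9/3.5) = 82 − 15.10 = 66.90 dB.
grinder: 86 − 20·log₁₀(34.4/3.5) = 86 − 19.85 = 66.15 dB.
Σ 10^(L/10) = 9.024e+06 → L_total = 10·log₁₀(9.024e+06) = 69.55 dB.

69.6 dB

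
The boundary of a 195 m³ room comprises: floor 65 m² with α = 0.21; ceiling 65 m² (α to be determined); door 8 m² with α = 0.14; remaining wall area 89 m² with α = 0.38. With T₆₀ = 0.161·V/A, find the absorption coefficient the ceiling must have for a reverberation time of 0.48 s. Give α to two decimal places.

A = 0.161·V/T₆₀ = 0.161·195/0.48 = 65.41 m² sabins.
Absorption from the other surfaces = 65·0.21 + 8·0.14 + 89·0.38 = 48.59 m², so the ceiling must supply 16.82 m² over 65 m².
α = 16.82/65 = 0.259.

0.26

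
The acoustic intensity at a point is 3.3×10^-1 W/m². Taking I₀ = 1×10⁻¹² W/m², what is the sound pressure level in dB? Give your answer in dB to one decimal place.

115.2 dB

Dividing by I₀ shifts the exponent by 12: I/I₀ = 3.3×10^11.
L = 10·(0.5185 + 11) = 115.19 dB.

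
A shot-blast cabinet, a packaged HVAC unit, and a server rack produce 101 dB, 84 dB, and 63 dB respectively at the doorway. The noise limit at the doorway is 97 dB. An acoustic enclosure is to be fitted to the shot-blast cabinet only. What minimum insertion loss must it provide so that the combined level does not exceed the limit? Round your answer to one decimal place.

4.2 dB

Fixed contribution from the other sources: Σ 10^(L/10) = 10^(84/10) + 10^(63/10) = 2.532e+08 (84.03 dB).
To meet 97 dB overall, the treated shot-blast cabinet may contribute at most 10^(97/10) − 2.532e+08 = 4.759e+09, i.e. 96.77 dB.
Required insertion loss = 101 − 96.77 = 4.23 dB.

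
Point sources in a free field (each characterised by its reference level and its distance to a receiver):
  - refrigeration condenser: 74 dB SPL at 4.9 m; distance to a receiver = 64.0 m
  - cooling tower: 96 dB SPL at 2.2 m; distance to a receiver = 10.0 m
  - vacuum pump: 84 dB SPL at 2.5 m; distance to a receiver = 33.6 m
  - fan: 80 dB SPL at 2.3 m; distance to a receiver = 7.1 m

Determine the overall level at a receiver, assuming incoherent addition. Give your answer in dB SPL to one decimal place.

First find each source's level at the receiver (point-source: −20·log₁₀(r/r_ref)), then combine on an intensity basis.
refrigeration condenser: 74 − 20·log₁₀(64.0/4.9) = 74 − 22.32 = 51.68 dB SPL.
cooling tower: 96 − 20·log₁₀(10.0/2.2) = 96 − 13.15 = 82.85 dB SPL.
vacuum pump: 84 − 20·log₁₀(33.6/2.5) = 84 − 22.57 = 61.43 dB SPL.
fan: 80 − 20·log₁₀(7.1/2.3) = 80 − 9.79 = 70.21 dB SPL.
Σ 10^(L/10) = 2.047e+08 → L_total = 10·log₁₀(2.047e+08) = 83.11 dB SPL.

83.1 dB SPL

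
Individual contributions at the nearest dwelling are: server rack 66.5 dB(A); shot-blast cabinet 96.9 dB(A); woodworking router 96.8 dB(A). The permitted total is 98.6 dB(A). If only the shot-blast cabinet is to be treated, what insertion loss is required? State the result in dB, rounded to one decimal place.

3.0 dB

Everything except the shot-blast cabinet sums to 10^(66.5/10) + 10^(96.8/10) = 4.791e+09 in linear terms, 96.80 dB(A).
The limit corresponds to 10^(98.6/10) = 7.244e+09; subtracting the fixed part leaves 2.454e+09 for the shot-blast cabinet, i.e. 93.90 dB(A).
Required insertion loss = 96.9 − 93.90 = 3.00 dB.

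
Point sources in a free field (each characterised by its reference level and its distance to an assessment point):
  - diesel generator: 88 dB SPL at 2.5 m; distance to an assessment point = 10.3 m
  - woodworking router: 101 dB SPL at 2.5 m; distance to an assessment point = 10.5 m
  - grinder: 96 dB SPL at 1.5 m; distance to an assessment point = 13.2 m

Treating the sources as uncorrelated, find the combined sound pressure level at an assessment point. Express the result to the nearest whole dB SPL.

89 dB SPL

Apply inverse-square spreading to bring every level to the receiver, then sum 10^(L/10).
diesel generator: 88 − 20·log₁₀(10.3/2.5) = 88 − 12.30 = 75.70 dB SPL.
woodworking router: 101 − 20·log₁₀(10.5/2.5) = 101 − 12.46 = 88.54 dB SPL.
grinder: 96 − 20·log₁₀(13.2/1.5) = 96 − 18.89 = 77.11 dB SPL.
Σ 10^(L/10) = 8.023e+08 → L_total = 10·log₁₀(8.023e+08) = 89.04 dB SPL.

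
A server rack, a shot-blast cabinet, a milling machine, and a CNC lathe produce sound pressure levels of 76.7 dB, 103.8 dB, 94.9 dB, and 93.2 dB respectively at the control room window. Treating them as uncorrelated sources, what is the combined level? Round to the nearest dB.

105 dB

For uncorrelated sources the intensities add, so convert each level to linear form, sum, and take 10·log₁₀ of the total.
Σ 10^(L/10) = 10^(76.7/10) + 10^(103.8/10) + 10^(94.9/10) + 10^(93.2/10) = 2.921e+10.
L_total = 10·log₁₀(2.921e+10) = 104.66 dB.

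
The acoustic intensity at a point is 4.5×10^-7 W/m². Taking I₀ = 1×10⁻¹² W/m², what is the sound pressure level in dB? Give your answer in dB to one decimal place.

Dividing by I₀ shifts the exponent by 12: I/I₀ = 4.5×10^5.
L = 10·(0.6532 + 5) = 56.53 dB.

56.5 dB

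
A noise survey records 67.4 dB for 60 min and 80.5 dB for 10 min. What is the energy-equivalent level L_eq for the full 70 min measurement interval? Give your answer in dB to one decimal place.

73.2 dB

L_eq = 10·log₁₀[(1/T)·Σ tᵢ·10^(Lᵢ/10)] with T = 70 min.
Σ tᵢ·10^(Lᵢ/10) = 60·10^(67.4/10) + 10·10^(80.5/10) = 1.452e+09.
L_eq = 10·log₁₀(1.452e+09/70) = 73.17 dB.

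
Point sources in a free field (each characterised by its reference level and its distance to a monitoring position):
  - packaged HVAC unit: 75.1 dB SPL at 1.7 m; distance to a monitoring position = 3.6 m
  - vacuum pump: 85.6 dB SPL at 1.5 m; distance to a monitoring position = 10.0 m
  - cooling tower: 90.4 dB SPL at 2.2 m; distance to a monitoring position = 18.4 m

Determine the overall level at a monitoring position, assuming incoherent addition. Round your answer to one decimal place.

Apply inverse-square spreading to bring every level to the receiver, then sum 10^(L/10).
packaged HVAC unit: 75.1 − 20·log₁₀(3.6/1.7) = 75.1 − 6.52 = 68.58 dB SPL.
vacuum pump: 85.6 − 20·log₁₀(10.0/1.5) = 85.6 − 16.48 = 69.12 dB SPL.
cooling tower: 90.4 − 20·log₁₀(18.4/2.2) = 90.4 − 18.45 = 71.95 dB SPL.
Σ 10^(L/10) = 3.106e+07 → L_total = 10·log₁₀(3.106e+07) = 74.92 dB SPL.

74.9 dB SPL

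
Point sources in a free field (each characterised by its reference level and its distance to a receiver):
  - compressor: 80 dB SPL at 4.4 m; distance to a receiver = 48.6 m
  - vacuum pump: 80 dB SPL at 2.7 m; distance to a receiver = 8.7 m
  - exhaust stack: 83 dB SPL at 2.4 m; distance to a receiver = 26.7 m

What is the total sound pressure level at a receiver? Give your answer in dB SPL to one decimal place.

70.8 dB SPL

Propagate each source to the receiver with L = L_ref − 20·log₁₀(r/r_ref), then add intensities.
compressor: 80 − 20·log₁₀(48.6/4.4) = 80 − 20.86 = 59.14 dB SPL.
vacuum pump: 80 − 20·log₁₀(8.7/2.7) = 80 − 10.16 = 69.84 dB SPL.
exhaust stack: 83 − 20·log₁₀(26.7/2.4) = 83 − 20.93 = 62.07 dB SPL.
Σ 10^(L/10) = 1.206e+07 → L_total = 10·log₁₀(1.206e+07) = 70.81 dB SPL.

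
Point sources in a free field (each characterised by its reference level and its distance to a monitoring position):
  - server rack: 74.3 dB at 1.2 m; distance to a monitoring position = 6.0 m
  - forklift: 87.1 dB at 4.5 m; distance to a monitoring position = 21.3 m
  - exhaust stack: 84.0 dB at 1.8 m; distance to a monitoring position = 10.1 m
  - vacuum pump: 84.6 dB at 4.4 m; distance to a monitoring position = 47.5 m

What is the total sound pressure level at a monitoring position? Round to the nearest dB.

First find each source's level at the receiver (point-source: −20·log₁₀(r/r_ref)), then combine on an intensity basis.
server rack: 74.3 − 20·log₁₀(6.0/1.2) = 74.3 − 13.98 = 60.32 dB.
forklift: 87.1 − 20·log₁₀(21.3/4.5) = 87.1 − 13.50 = 73.60 dB.
exhaust stack: 84.0 − 20·log₁₀(10.1/1.8) = 84.0 − 14.98 = 69.02 dB.
vacuum pump: 84.6 − 20·log₁₀(47.5/4.4) = 84.6 − 20.66 = 63.94 dB.
Σ 10^(L/10) = 3.442e+07 → L_total = 10·log₁₀(3.442e+07) = 75.37 dB.

75 dB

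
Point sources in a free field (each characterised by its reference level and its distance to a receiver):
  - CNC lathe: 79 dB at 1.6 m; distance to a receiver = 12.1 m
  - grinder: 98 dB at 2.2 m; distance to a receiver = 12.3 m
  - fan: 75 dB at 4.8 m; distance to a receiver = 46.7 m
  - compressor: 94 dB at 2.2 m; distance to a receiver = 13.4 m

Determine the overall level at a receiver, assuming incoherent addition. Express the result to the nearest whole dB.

84 dB

First find each source's level at the receiver (point-source: −20·log₁₀(r/r_ref)), then combine on an intensity basis.
CNC lathe: 79 − 20·log₁₀(12.1/1.6) = 79 − 17.57 = 61.43 dB.
grinder: 98 − 20·log₁₀(12.3/2.2) = 98 − 14.95 = 83.05 dB.
fan: 75 − 20·log₁₀(46.7/4.8) = 75 − 19.76 = 55.24 dB.
compressor: 94 − 20·log₁₀(13.4/2.2) = 94 − 15.69 = 78.31 dB.
Σ 10^(L/10) = 2.713e+08 → L_total = 10·log₁₀(2.713e+08) = 84.33 dB.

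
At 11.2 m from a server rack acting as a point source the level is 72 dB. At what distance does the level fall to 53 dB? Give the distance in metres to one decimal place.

99.8 m

For a point source L₁ − L₂ = 20·log₁₀(r₂/r₁), so r₂ = r₁·10^((L₁−L₂)/20).
r₂ = 11.2·10^((72−53)/20) = 11.2·10^(19.0/20) = 99.82 m.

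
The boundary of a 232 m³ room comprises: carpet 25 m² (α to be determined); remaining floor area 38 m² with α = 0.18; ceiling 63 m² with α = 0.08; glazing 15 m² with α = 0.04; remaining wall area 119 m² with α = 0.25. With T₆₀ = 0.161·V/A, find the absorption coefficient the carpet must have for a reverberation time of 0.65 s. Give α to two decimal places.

0.61

A = 0.161·V/T₆₀ = 0.161·232/0.65 = 57.46 m² sabins.
Absorption from the other surfaces = 38·0.18 + 63·0.08 + 15·0.04 + 119·0.25 = 42.23 m², so the carpet must supply 15.23 m² over 25 m².
α = 15.23/25 = 0.609.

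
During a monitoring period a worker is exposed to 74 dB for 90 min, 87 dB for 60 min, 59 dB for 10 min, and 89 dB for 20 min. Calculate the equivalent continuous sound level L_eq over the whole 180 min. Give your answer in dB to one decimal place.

Weight each interval's intensity by its duration and average over T = 180 min:
Σ tᵢ·10^(Lᵢ/10) = 90·10^(74/10) + 60·10^(87/10) + 10·10^(59/10) + 20·10^(89/10) = 4.823e+10.
L_eq = 10·log₁₀(4.823e+10/180) = 84.28 dB.

84.3 dB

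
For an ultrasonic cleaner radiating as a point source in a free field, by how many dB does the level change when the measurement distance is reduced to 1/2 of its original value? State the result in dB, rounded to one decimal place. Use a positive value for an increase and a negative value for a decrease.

+6.0 dB

A point source loses 6 dB per doubling of distance; generally ΔL = −20·log₁₀(r₂/r₁).
ΔL = −20·log₁₀(0.5) = +6.02 dB.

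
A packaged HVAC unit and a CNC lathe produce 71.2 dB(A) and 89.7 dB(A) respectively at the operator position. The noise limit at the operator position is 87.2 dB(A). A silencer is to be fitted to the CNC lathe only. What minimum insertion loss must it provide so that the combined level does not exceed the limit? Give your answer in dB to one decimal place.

2.6 dB

The untreated sources together contribute 10^(71.2/10) = 1.318e+07, i.e. 71.20 dB(A).
The limit corresponds to 10^(87.2/10) = 5.248e+08; subtracting the fixed part leaves 5.116e+08 for the CNC lathe, i.e. 87.09 dB(A).
So the CNC lathe must be reduced from 89.7 to 87.09 dB(A): IL = 2.61 dB.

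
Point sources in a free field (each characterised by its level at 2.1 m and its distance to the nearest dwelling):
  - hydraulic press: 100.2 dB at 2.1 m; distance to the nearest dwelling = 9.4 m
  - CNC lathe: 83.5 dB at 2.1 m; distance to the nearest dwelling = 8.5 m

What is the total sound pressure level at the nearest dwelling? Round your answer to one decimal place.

Apply inverse-square spreading to bring every level to the receiver, then sum 10^(L/10).
hydraulic press: 100.2 − 20·log₁₀(9.4/2.1) = 100.2 − 13.02 = 87.18 dB.
CNC lathe: 83.5 − 20·log₁₀(8.5/2.1) = 83.5 − 12.14 = 71.36 dB.
Σ 10^(L/10) = 5.363e+08 → L_total = 10·log₁₀(5.363e+08) = 87.29 dB.

87.3 dB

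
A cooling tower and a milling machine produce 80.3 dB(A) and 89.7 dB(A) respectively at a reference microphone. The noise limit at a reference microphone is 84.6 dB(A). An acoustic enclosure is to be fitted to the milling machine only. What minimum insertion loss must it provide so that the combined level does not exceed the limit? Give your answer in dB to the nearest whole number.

7 dB

Everything except the milling machine sums to 10^(80.3/10) = 1.072e+08 in linear terms, 80.30 dB(A).
The limit corresponds to 10^(84.6/10) = 2.884e+08; subtracting the fixed part leaves 1.813e+08 for the milling machine, i.e. 82.58 dB(A).
So the milling machine must be reduced from 89.7 to 82.58 dB(A): IL = 7.12 dB.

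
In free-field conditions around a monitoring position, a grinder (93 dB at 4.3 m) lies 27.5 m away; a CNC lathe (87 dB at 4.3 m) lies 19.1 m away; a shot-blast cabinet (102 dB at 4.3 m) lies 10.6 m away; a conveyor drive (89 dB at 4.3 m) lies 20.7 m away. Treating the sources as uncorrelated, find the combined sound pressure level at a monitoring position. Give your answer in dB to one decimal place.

Apply inverse-square spreading to bring every level to the receiver, then sum 10^(L/10).
grinder: 93 − 20·log₁₀(27.5/4.3) = 93 − 16.12 = 76.88 dB.
CNC lathe: 87 − 20·log₁₀(19.1/4.3) = 87 − 12.95 = 74.05 dB.
shot-blast cabinet: 102 − 20·log₁₀(10.6/4.3) = 102 − 7.84 = 94.16 dB.
conveyor drive: 89 − 20·log₁₀(20.7/4.3) = 89 − 13.65 = 75.35 dB.
Σ 10^(L/10) = 2.717e+09 → L_total = 10·log₁₀(2.717e+09) = 94.34 dB.

94.3 dB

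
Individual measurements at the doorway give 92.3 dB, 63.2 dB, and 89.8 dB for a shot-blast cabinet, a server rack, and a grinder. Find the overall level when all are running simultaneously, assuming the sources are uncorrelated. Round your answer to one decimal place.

94.2 dB

Incoherent sources combine by intensity addition: L_total = 10·log₁₀(Σ 10^(L_i/10)).
Σ 10^(L/10) = 10^(92.3/10) + 10^(63.2/10) + 10^(89.8/10) = 2.655e+09.
L_total = 10·log₁₀(2.655e+09) = 94.24 dB.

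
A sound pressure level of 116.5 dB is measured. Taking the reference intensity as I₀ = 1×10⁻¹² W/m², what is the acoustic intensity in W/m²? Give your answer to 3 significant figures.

I/I₀ = 10^(116.5/10) = 4.467e+11, so I = 4.467e+11 × 10⁻¹² W/m².

0.447 W/m²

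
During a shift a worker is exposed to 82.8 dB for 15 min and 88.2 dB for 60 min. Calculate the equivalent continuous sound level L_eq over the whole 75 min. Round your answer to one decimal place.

87.5 dB

L_eq = 10·log₁₀[(1/T)·Σ tᵢ·10^(Lᵢ/10)] with T = 75 min.
Σ tᵢ·10^(Lᵢ/10) = 15·10^(82.8/10) + 60·10^(88.2/10) = 4.250e+10.
L_eq = 10·log₁₀(4.250e+10/75) = 87.53 dB.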